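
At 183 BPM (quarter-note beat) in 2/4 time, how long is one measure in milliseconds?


Quarter-note beat duration = 60000 / 183 ms
Beats per measure (2/4) = 2
One measure = 2 × 60000 / 183 = 120000 / 183 ms
= 655.7 ms


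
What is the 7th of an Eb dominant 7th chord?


Dominant 7th chord = root + major 3rd + perfect 5th + minor 7th
Seventh chords stack in thirds, so the letter names are E-G-B-D
Root: Eb
Major 3rd above Eb: G
Perfect 5th above Eb: Bb
Minor 7th above Eb: Db
The 7th = Db


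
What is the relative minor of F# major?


The relative minor shares the major's key signature and starts on its 6th degree
6th degree = a major 6th above the tonic; a major 6th above F# is D#
→ relative minor of F# major is D# minor
= D# minor


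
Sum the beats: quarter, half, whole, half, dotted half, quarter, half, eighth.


Solution.
Beat values:
  quarter = 1 beat
  half = 2 beats
  whole = 4 beats
  half = 2 beats
  dotted half = 3 beats
  quarter = 1 beat
  half = 2 beats
  eighth = 0.5 beats
Sum = 1 + 2 + 4 + 2 + 3 + 1 + 2 + 0.5
= 15.5 beats


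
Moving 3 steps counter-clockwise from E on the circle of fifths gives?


Let's work it out.
Each counter-clockwise step moves down a perfect 5th (= up a perfect 4th)
From E: E → A → D → G
= G


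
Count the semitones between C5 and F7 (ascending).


Reasoning:
Absolute semitone position = octave×12 + chromatic position
C5: 5×12 + 0 = 60
F7: 7×12 + 5 = 89
Difference = 89 - 60 = 29
= 29 semitones


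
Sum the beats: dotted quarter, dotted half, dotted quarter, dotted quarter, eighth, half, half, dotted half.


Solution.
Beat values:
  dotted quarter = 1.5 beats
  dotted half = 3 beats
  dotted quarter = 1.5 beats
  dotted quarter = 1.5 beats
  eighth = 0.5 beats
  half = 2 beats
  half = 2 beats
  dotted half = 3 beats
Sum = 1.5 + 3 + 1.5 + 1.5 + 0.5 + 2 + 2 + 3
= 15 beats


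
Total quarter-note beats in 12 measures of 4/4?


Solution.
Time signature 4/4: the bottom number 4 means the quarter note gets one count
The top number 4 means 4 quarter-note beats per measure
Total = 4 × 12 measures
= 48 quarter-note beats


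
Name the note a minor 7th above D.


A 7th spans 7 letter names, so from D we land on C
A minor 7th = 10 semitones above D
Spell C at that pitch: C
= C


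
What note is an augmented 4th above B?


Step by step:
A 4th spans 4 letter names, so from B we land on E
An augmented 4th = 6 semitones above B
Spell E at that pitch: E#
= E#


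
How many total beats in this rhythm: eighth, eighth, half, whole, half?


Reasoning:
Beat values:
  eighth = 0.5 beats
  eighth = 0.5 beats
  half = 2 beats
  whole = 4 beats
  half = 2 beats
Sum = 0.5 + 0.5 + 2 + 4 + 2
= 9 beats


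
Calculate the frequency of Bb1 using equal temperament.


Solution.
f = 440 × 2^(n/12) where n = semitones from A4
Bb1: -35 semitones from A4
f = 440 × 2^(-35/12)
f = 58.27 Hz


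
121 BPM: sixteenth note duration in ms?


Reasoning:
One quarter-note beat = 60000 / BPM = 60000 / 121 ms
Sixteenth note = 1/4 × quarter note
Duration = 1/4 × 60000 / 121 = 15000 / 121
= 124.0 ms


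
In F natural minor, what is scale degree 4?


Reasoning:
Natural minor scale pattern: W-H-W-W-H-W-W (2-1-2-2-1-2-2 semitones)
Starting from F:
  F + 2 semitones → G
  G + 1 semitone → Ab
  Ab + 2 semitones → Bb
  Bb + 2 semitones → C
  C + 1 semitone → Db
  Db + 2 semitones → Eb
  Eb + 2 semitones → F
Scale: F G Ab Bb C Db Eb
Degree 4 = Bb


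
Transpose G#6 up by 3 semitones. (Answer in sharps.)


Solution.
G#6: chromatic position 8 in octave 6 → absolute = 6×12 + 8 = 80
Transpose up 3: 80 + 3 = 83
83 = 6×12 + 11 → B in octave 6
Result = B6


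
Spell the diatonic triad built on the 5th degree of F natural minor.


F natural minor scale: F G Ab Bb C Db Eb
Diatonic triad on degree 5 stacks scale notes 5, 7, 2: C Eb G
C→Eb = 3 semitones; C→G = 7 semitones → minor triad
= C Eb G (minor)


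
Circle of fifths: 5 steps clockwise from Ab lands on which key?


Reasoning:
Each clockwise step on the circle of fifths moves up a perfect 5th
From Ab: Ab → Eb → Bb → F → C → G
= G


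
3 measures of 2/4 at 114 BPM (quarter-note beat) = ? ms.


Reasoning:
Quarter-note beat duration = 60000 / 114 ms
Beats per measure (2/4) = 2
One measure = 2 × 60000 / 114 = 120000 / 114 ms
3 measures = 3 × 120000 / 114 = 360000 / 114
= 3157.9 ms


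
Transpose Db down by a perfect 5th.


Working:
perfect 5th: 5 letter names, 7 semitones
Letter: D - 4 → G
Pitch: Db - 7 semitones, spelled as a G → Gb
= Gb


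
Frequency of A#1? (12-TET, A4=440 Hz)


Step by step:
f = 440 × 2^(n/12) where n = semitones from A4
A#1: -35 semitones from A4
f = 440 × 2^(-35/12)
f = 58.27 Hz


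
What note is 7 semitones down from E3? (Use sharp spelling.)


E3: chromatic position 4 in octave 3 → absolute = 3×12 + 4 = 40
Transpose down 7: 40 - 7 = 33
33 = 2×12 + 9 → A in octave 2
Result = A2


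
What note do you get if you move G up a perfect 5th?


perfect 5th: 5 letter names, 7 semitones
Letter: G + 4 → D
Pitch: G + 7 semitones, spelled as a D → D
= D


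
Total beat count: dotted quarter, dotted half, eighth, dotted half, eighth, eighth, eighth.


Step by step:
Beat values:
  dotted quarter = 1.5 beats
  dotted half = 3 beats
  eighth = 0.5 beats
  dotted half = 3 beats
  eighth = 0.5 beats
  eighth = 0.5 beats
  eighth = 0.5 beats
Sum = 1.5 + 3 + 0.5 + 3 + 0.5 + 0.5 + 0.5
= 9.5 beats


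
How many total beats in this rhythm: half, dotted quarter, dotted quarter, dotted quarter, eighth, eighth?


Beat values:
  half = 2 beats
  dotted quarter = 1.5 beats
  dotted quarter = 1.5 beats
  dotted quarter = 1.5 beats
  eighth = 0.5 beats
  eighth = 0.5 beats
Sum = 2 + 1.5 + 1.5 + 1.5 + 0.5 + 0.5
= 7.5 beats


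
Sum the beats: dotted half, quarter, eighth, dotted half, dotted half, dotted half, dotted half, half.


Let's work it out.
Beat values:
  dotted half = 3 beats
  quarter = 1 beat
  eighth = 0.5 beats
  dotted half = 3 beats
  dotted half = 3 beats
  dotted half = 3 beats
  dotted half = 3 beats
  half = 2 beats
Sum = 3 + 1 + 0.5 + 3 + 3 + 3 + 3 + 2
= 18.5 beats


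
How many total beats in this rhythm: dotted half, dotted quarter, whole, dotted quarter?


Working:
Beat values:
  dotted half = 3 beats
  dotted quarter = 1.5 beats
  whole = 4 beats
  dotted quarter = 1.5 beats
Sum = 3 + 1.5 + 4 + 1.5
= 10 beats


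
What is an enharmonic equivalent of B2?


Enharmonic notes sound the same pitch but are spelled with different letter names
B and A## name the same pitch class
= A##2


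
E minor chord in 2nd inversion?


Let's work it out.
Root position: E G B
2nd inversion: move root and 3rd up an octave
Bass note: B
Notes (bottom to top) = B E G


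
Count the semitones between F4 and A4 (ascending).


Reasoning:
Absolute semitone position = octave×12 + chromatic position
F4: 4×12 + 5 = 53
A4: 4×12 + 9 = 57
Difference = 57 - 53 = 4
= 4 semitones


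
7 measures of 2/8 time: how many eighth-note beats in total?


Let's work it out.
Time signature 2/8: the bottom number 8 means the eighth note gets one count
The top number 2 means 2 eighth-note beats per measure
Total = 2 × 7 measures
= 14 eighth-note beats


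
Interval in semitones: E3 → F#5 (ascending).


Absolute semitone position = octave×12 + chromatic position
E3: 3×12 + 4 = 40
F#5: 5×12 + 6 = 66
Difference = 66 - 40 = 26
= 26 semitones


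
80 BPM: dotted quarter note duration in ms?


One quarter-note beat = 60000 / BPM = 60000 / 80 ms
Dotted quarter note = 3/2 × quarter note
Duration = 3/2 × 60000 / 80 = 90000 / 80
= 1125.0 ms


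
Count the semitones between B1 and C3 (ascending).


Absolute semitone position = octave×12 + chromatic position
B1: 1×12 + 11 = 23
C3: 3×12 + 0 = 36
Difference = 36 - 23 = 13
= 13 semitones


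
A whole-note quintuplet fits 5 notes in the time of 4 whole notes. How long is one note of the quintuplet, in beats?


Working:
Quintuplet: 5 notes occupy the space of 4 whole notes
Space = 4 × 4 = 16 beats
Each quintuplet note = 16 / 5 = 16/5 beats
= 16/5 beats


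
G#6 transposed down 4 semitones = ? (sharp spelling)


G#6: chromatic position 8 in octave 6 → absolute = 6×12 + 8 = 80
Transpose down 4: 80 - 4 = 76
76 = 6×12 + 4 → E in octave 6
Result = E6


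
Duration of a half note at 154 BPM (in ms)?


Working:
One quarter-note beat = 60000 / BPM = 60000 / 154 ms
Half note = 2 × quarter note
Duration = 2 × 60000 / 154 = 120000 / 154
= 779.2 ms


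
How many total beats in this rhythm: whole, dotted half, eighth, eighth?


Let's work it out.
Beat values:
  whole = 4 beats
  dotted half = 3 beats
  eighth = 0.5 beats
  eighth = 0.5 beats
Sum = 4 + 3 + 0.5 + 0.5
= 8 beats


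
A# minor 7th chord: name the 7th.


Step by step:
Minor 7th chord = root + minor 3rd + perfect 5th + minor 7th
Seventh chords stack in thirds, so the letter names are A-C-E-G
Root: A#
Minor 3rd above A#: C#
Perfect 5th above A#: E#
Minor 7th above A#: G#
The 7th = G#


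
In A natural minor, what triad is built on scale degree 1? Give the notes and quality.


Let's work it out.
A natural minor scale: A B C D E F G
Diatonic triad on degree 1 stacks scale notes 1, 3, 5: A C E
A→C = 3 semitones; A→E = 7 semitones → minor triad
= A C E (minor)


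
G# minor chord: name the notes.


Step by step:
Minor triad = root + minor 3rd (3 semitones) + perfect 5th (7 semitones)
A triad on G# stacks thirds, so the chord tones use letter names G-B-D
Root: G#
Minor 3rd above G#: B
Perfect 5th above G#: D#
Chord = G# B D#


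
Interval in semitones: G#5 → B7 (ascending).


Let's work it out.
Absolute semitone position = octave×12 + chromatic position
G#5: 5×12 + 8 = 68
B7: 7×12 + 11 = 95
Difference = 95 - 68 = 27
= 27 semitones


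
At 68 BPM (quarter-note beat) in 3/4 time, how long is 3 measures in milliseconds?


Step by step:
Quarter-note beat duration = 60000 / 68 ms
Beats per measure (3/4) = 3
One measure = 3 × 60000 / 68 = 180000 / 68 ms
3 measures = 3 × 180000 / 68 = 540000 / 68
= 7941.2 ms


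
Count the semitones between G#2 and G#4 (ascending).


Reasoning:
Absolute semitone position = octave×12 + chromatic position
G#2: 2×12 + 8 = 32
G#4: 4×12 + 8 = 56
Difference = 56 - 32 = 24
= 24 semitones


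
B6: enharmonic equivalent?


Solution.
Enharmonic notes sound the same pitch but are spelled with different letter names
B and A## name the same pitch class
= A##6


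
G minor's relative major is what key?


Let's work it out.
The relative major shares the key signature and is a minor 3rd above the minor tonic
A minor 3rd above G is Bb
→ relative major of G minor is Bb major
= Bb major


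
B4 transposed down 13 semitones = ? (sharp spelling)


B4: chromatic position 11 in octave 4 → absolute = 4×12 + 11 = 59
Transpose down 13: 59 - 13 = 46
46 = 3×12 + 10 → A# in octave 3
Result = A#3


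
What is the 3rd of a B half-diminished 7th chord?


Working:
Half-diminished 7th chord = root + minor 3rd + diminished 5th + minor 7th
Seventh chords stack in thirds, so the letter names are B-D-F-A
Root: B
Minor 3rd above B: D
Diminished 5th above B: F
Minor 7th above B: A
The 3rd = D


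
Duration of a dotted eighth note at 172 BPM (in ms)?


Working:
One quarter-note beat = 60000 / BPM = 60000 / 172 ms
Dotted eighth note = 3/4 × quarter note
Duration = 3/4 × 60000 / 172 = 45000 / 172
= 261.6 ms


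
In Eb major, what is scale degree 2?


Let's work it out.
Major scale pattern: W-W-H-W-W-W-H (2-2-1-2-2-2-1 semitones)
Starting from Eb:
  Eb + 2 semitones → F
  F + 2 semitones → G
  G + 1 semitone → Ab
  Ab + 2 semitones → Bb
  Bb + 2 semitones → C
  C + 2 semitones → D
  D + 1 semitone → Eb
Scale: Eb F G Ab Bb C D
Degree 2 = F


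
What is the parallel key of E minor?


Step by step:
Parallel keys share the same tonic but differ in mode
E minor → parallel is E major
= E major


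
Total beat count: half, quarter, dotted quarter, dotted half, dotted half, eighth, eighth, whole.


Reasoning:
Beat values:
  half = 2 beats
  quarter = 1 beat
  dotted quarter = 1.5 beats
  dotted half = 3 beats
  dotted half = 3 beats
  eighth = 0.5 beats
  eighth = 0.5 beats
  whole = 4 beats
Sum = 2 + 1 + 1.5 + 3 + 3 + 0.5 + 0.5 + 4
= 15.5 beats


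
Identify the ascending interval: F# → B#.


Working:
Letter names: F → B spans 4 letter names → a 4th
Semitones: F# → B# = 6 half-steps
A 4th of 6 semitones is an augmented 4th
= augmented 4th


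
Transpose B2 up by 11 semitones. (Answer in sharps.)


B2: chromatic position 11 in octave 2 → absolute = 2×12 + 11 = 35
Transpose up 11: 35 + 11 = 46
46 = 3×12 + 10 → A# in octave 3
Result = A#3


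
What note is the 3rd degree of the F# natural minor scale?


Natural minor scale pattern: W-H-W-W-H-W-W (2-1-2-2-1-2-2 semitones)
Starting from F#:
  F# + 2 semitones → G#
  G# + 1 semitone → A
  A + 2 semitones → B
  B + 2 semitones → C#
  C# + 1 semitone → D
  D + 2 semitones → E
  E + 2 semitones → F#
Scale: F# G# A B C# D E
Degree 3 = A


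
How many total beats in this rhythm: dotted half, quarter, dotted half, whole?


Beat values:
  dotted half = 3 beats
  quarter = 1 beat
  dotted half = 3 beats
  whole = 4 beats
Sum = 3 + 1 + 3 + 4
= 11 beats


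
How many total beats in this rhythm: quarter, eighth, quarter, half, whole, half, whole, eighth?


Step by step:
Beat values:
  quarter = 1 beat
  eighth = 0.5 beats
  quarter = 1 beat
  half = 2 beats
  whole = 4 beats
  half = 2 beats
  whole = 4 beats
  eighth = 0.5 beats
Sum = 1 + 0.5 + 1 + 2 + 4 + 2 + 4 + 0.5
= 15 beats


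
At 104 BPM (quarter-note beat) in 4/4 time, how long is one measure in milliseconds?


Let's work it out.
Quarter-note beat duration = 60000 / 104 ms
Beats per measure (4/4) = 4
One measure = 4 × 60000 / 104 = 240000 / 104 ms
= 2307.7 ms


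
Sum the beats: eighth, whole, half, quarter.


Solution.
Beat values:
  eighth = 0.5 beats
  whole = 4 beats
  half = 2 beats
  quarter = 1 beat
Sum = 0.5 + 4 + 2 + 1
= 7.5 beats


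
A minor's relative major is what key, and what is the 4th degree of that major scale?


Step by step:
The relative major shares the key signature and is a minor 3rd above the minor tonic
A minor 3rd above A is C
→ relative major of A minor is C major
C major scale: C D E F G A B
= C major; 4th degree = F


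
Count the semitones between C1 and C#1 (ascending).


Step by step:
Absolute semitone position = octave×12 + chromatic position
C1: 1×12 + 0 = 12
C#1: 1×12 + 1 = 13
Difference = 13 - 12 = 1
= 1 semitone


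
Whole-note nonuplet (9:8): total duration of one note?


Reasoning:
Nonuplet: 9 notes occupy the space of 8 whole notes
Space = 8 × 4 = 32 beats
Each nonuplet note = 32 / 9 = 32/9 beats
= 32/9 beats


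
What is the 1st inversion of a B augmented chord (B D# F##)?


Root position: B D# F##
1st inversion: move root up an octave
Bass note: D#
Notes (bottom to top) = D# F## B


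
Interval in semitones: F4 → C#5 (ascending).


Absolute semitone position = octave×12 + chromatic position
F4: 4×12 + 5 = 53
C#5: 5×12 + 1 = 61
Difference = 61 - 53 = 8
= 8 semitones


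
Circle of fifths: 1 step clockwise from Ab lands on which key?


Step by step:
Each clockwise step on the circle of fifths moves up a perfect 5th
From Ab: Ab → Eb
= Eb


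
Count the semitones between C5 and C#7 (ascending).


Step by step:
Absolute semitone position = octave×12 + chromatic position
C5: 5×12 + 0 = 60
C#7: 7×12 + 1 = 85
Difference = 85 - 60 = 25
= 25 semitones


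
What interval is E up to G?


Letter names: E → G spans 3 letter names → a 3rd
Semitones: E → G = 3 half-steps
A 3rd of 3 semitones is a minor 3rd
= minor 3rd


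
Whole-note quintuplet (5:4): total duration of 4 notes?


Working:
Quintuplet: 5 notes occupy the space of 4 whole notes
Space = 4 × 4 = 16 beats
Each quintuplet note = 16 / 5 = 16/5 beats
4 notes = 4 × 16/5 = 64/5
= 64/5 beats


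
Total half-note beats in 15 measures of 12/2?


Time signature 12/2: the bottom number 2 means the half note gets one count
The top number 12 means 12 half-note beats per measure
Total = 12 × 15 measures
= 180 half-note beats


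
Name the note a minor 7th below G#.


Let's work it out.
A 7th spans 7 letter names, so from G we land on A
A minor 7th = 10 semitones below G#
Spell A at that pitch: A#
= A#


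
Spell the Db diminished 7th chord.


Working:
Diminished 7th chord = root + minor 3rd + diminished 5th + diminished 7th
Seventh chords stack in thirds, so the letter names are D-F-A-C
Root: Db
Minor 3rd above Db: Fb
Diminished 5th above Db: Abb
Diminished 7th above Db: Cbb
Chord = Db Fb Abb Cbb


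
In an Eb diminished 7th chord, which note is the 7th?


Diminished 7th chord = root + minor 3rd + diminished 5th + diminished 7th
Seventh chords stack in thirds, so the letter names are E-G-B-D
Root: Eb
Minor 3rd above Eb: Gb
Diminished 5th above Eb: Bbb
Diminished 7th above Eb: Dbb
The 7th = Dbb


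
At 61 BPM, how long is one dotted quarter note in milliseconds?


Reasoning:
One quarter-note beat = 60000 / BPM = 60000 / 61 ms
Dotted quarter note = 3/2 × quarter note
Duration = 3/2 × 60000 / 61 = 90000 / 61
= 1475.4 ms


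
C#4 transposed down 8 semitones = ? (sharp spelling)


Reasoning:
C#4: chromatic position 1 in octave 4 → absolute = 4×12 + 1 = 49
Transpose down 8: 49 - 8 = 41
41 = 3×12 + 5 → F in octave 3
Result = F3


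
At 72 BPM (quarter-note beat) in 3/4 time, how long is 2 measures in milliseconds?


Let's work it out.
Quarter-note beat duration = 60000 / 72 ms
Beats per measure (3/4) = 3
One measure = 3 × 60000 / 72 = 180000 / 72 ms
2 measures = 2 × 180000 / 72 = 360000 / 72
= 5000.0 ms


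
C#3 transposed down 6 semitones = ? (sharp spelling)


Reasoning:
C#3: chromatic position 1 in octave 3 → absolute = 3×12 + 1 = 37
Transpose down 6: 37 - 6 = 31
31 = 2×12 + 7 → G in octave 2
Result = G2


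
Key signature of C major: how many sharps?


Step by step:
Sharp major keys follow the circle of fifths: C(0), G(1), D(2), A(3), E(4), B(5), F#(6), C#(7)
C major has 0 sharps
= 0 sharps


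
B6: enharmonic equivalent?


Let's work it out.
Enharmonic notes sound the same pitch but are spelled with different letter names
B and Cb name the same pitch class
Octave numbers change at C, so B6 = Cb7
= Cb7


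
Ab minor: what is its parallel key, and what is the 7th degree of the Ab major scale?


Parallel keys share the same tonic but differ in mode
Ab minor → parallel is Ab major
Ab major scale: Ab Bb C Db Eb F G
= Ab major; 7th degree = G


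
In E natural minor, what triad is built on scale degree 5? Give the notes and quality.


Reasoning:
E natural minor scale: E F# G A B C D
Diatonic triad on degree 5 stacks scale notes 5, 7, 2: B D F#
B→D = 3 semitones; B→F# = 7 semitones → minor triad
= B D F# (minor)


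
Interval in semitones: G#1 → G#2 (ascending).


Working:
Absolute semitone position = octave×12 + chromatic position
G#1: 1×12 + 8 = 20
G#2: 2×12 + 8 = 32
Difference = 32 - 20 = 12
= 12 semitones


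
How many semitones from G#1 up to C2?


Solution.
Absolute semitone position = octave×12 + chromatic position
G#1: 1×12 + 8 = 20
C2: 2×12 + 0 = 24
Difference = 24 - 20 = 4
= 4 semitones


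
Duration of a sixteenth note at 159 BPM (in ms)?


One quarter-note beat = 60000 / BPM = 60000 / 159 ms
Sixteenth note = 1/4 × quarter note
Duration = 1/4 × 60000 / 159 = 15000 / 159
= 94.3 ms


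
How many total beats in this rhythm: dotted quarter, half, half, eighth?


Reasoning:
Beat values:
  dotted quarter = 1.5 beats
  half = 2 beats
  half = 2 beats
  eighth = 0.5 beats
Sum = 1.5 + 2 + 2 + 0.5
= 6 beats


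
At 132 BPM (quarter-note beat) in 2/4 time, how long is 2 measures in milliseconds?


Quarter-note beat duration = 60000 / 132 ms
Beats per measure (2/4) = 2
One measure = 2 × 60000 / 132 = 120000 / 132 ms
2 measures = 2 × 120000 / 132 = 240000 / 132
= 1818.2 ms


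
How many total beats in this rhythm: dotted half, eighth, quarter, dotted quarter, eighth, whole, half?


Step by step:
Beat values:
  dotted half = 3 beats
  eighth = 0.5 beats
  quarter = 1 beat
  dotted quarter = 1.5 beats
  eighth = 0.5 beats
  whole = 4 beats
  half = 2 beats
Sum = 3 + 0.5 + 1 + 1.5 + 0.5 + 4 + 2
= 12.5 beats


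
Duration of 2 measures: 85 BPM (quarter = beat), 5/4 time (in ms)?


Step by step:
Quarter-note beat duration = 60000 / 85 ms
Beats per measure (5/4) = 5
One measure = 5 × 60000 / 85 = 300000 / 85 ms
2 measures = 2 × 300000 / 85 = 600000 / 85
= 7058.8 ms


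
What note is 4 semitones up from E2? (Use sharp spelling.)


Reasoning:
E2: chromatic position 4 in octave 2 → absolute = 2×12 + 4 = 28
Transpose up 4: 28 + 4 = 32
32 = 2×12 + 8 → G# in octave 2
Result = G#2


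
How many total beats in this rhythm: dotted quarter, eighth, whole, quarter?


Let's work it out.
Beat values:
  dotted quarter = 1.5 beats
  eighth = 0.5 beats
  whole = 4 beats
  quarter = 1 beat
Sum = 1.5 + 0.5 + 4 + 1
= 7 beats


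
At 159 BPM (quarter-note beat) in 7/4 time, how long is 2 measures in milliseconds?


Solution.
Quarter-note beat duration = 60000 / 159 ms
Beats per measure (7/4) = 7
One measure = 7 × 60000 / 159 = 420000 / 159 ms
2 measures = 2 × 420000 / 159 = 840000 / 159
= 5283.0 ms


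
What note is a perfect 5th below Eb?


A 5th spans 5 letter names, so from E we land on A
A perfect 5th = 7 semitones below Eb
Spell A at that pitch: Ab
= Ab


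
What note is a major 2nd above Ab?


Solution.
A 2nd spans 2 letter names, so from A we land on B
A major 2nd = 2 semitones above Ab
Spell B at that pitch: Bb
= Bb


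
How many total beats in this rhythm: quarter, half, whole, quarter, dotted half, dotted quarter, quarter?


Beat values:
  quarter = 1 beat
  half = 2 beats
  whole = 4 beats
  quarter = 1 beat
  dotted half = 3 beats
  dotted quarter = 1.5 beats
  quarter = 1 beat
Sum = 1 + 2 + 4 + 1 + 3 + 1.5 + 1
= 13.5 beats


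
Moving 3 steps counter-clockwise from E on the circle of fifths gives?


Each counter-clockwise step moves down a perfect 5th (= up a perfect 4th)
From E: E → A → D → G
= G


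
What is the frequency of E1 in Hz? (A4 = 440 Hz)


f = 440 × 2^(n/12) where n = semitones from A4
E1: -41 semitones from A4
f = 440 × 2^(-41/12)
f = 41.20 Hz


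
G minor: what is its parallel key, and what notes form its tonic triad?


Let's work it out.
Parallel keys share the same tonic but differ in mode
G minor → parallel is G major
Tonic triad of G major = G B D
= G major; triad = G B D


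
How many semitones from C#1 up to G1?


Solution.
Absolute semitone position = octave×12 + chromatic position
C#1: 1×12 + 1 = 13
G1: 1×12 + 7 = 19
Difference = 19 - 13 = 6
= 6 semitones


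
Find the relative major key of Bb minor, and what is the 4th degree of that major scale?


Reasoning:
The relative major shares the key signature and is a minor 3rd above the minor tonic
A minor 3rd above Bb is Db
→ relative major of Bb minor is Db major
Db major scale: Db Eb F Gb Ab Bb C
= Db major; 4th degree = Gb


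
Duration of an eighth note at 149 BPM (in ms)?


One quarter-note beat = 60000 / BPM = 60000 / 149 ms
Eighth note = 1/2 × quarter note
Duration = 1/2 × 60000 / 149 = 30000 / 149
= 201.3 ms


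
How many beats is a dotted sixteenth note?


Solution.
Base sixteenth note = 1/4 beats
Dot 1 adds half the previous value: +1/8
One dotted sixteenth = 1/4 + 1/8 = 3/8
= 3/8 beats


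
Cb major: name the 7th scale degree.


Step by step:
Major scale pattern: W-W-H-W-W-W-H (2-2-1-2-2-2-1 semitones)
Starting from Cb:
  Cb + 2 semitones → Db
  Db + 2 semitones → Eb
  Eb + 1 semitone → Fb
  Fb + 2 semitones → Gb
  Gb + 2 semitones → Ab
  Ab + 2 semitones → Bb
  Bb + 1 semitone → Cb
Scale: Cb Db Eb Fb Gb Ab Bb
Degree 7 = Bb


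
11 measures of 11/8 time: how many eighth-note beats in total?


Working:
Time signature 11/8: the bottom number 8 means the eighth note gets one count
The top number 11 means 11 eighth-note beats per measure
Total = 11 × 11 measures
= 121 eighth-note beats


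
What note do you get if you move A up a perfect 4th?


Step by step:
perfect 4th: 4 letter names, 5 semitones
Letter: A + 3 → D
Pitch: A + 5 semitones, spelled as a D → D
= D


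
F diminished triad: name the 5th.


Step by step:
Diminished triad = root + minor 3rd (3 semitones) + diminished 5th (6 semitones)
A triad on F stacks thirds, so the chord tones use letter names F-A-C
Root: F
Minor 3rd above F: Ab
Diminished 5th above F: Cb
The 5th = Cb


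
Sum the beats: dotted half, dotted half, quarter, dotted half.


Step by step:
Beat values:
  dotted half = 3 beats
  dotted half = 3 beats
  quarter = 1 beat
  dotted half = 3 beats
Sum = 3 + 3 + 1 + 3
= 10 beats


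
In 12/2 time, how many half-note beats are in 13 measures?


Let's work it out.
Time signature 12/2: the bottom number 2 means the half note gets one count
The top number 12 means 12 half-note beats per measure
Total = 12 × 13 measures
= 156 half-note beats


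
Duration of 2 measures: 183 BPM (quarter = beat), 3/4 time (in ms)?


Let's work it out.
Quarter-note beat duration = 60000 / 183 ms
Beats per measure (3/4) = 3
One measure = 3 × 60000 / 183 = 180000 / 183 ms
2 measures = 2 × 180000 / 183 = 360000 / 183
= 1967.2 ms


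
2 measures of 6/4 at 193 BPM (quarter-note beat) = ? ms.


Quarter-note beat duration = 60000 / 193 ms
Beats per measure (6/4) = 6
One measure = 6 × 60000 / 193 = 360000 / 193 ms
2 measures = 2 × 360000 / 193 = 720000 / 193
= 3730.6 ms


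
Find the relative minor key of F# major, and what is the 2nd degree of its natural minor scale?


The relative minor shares the major's key signature and starts on its 6th degree
6th degree = a major 6th above the tonic; a major 6th above F# is D#
→ relative minor of F# major is D# minor
D# natural minor scale: D# E# F# G# A# B C#
= D# minor; 2nd degree = E#


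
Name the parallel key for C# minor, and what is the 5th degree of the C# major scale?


Let's work it out.
Parallel keys share the same tonic but differ in mode
C# minor → parallel is C# major
C# major scale: C# D# E# F# G# A# B#
= C# major; 5th degree = G#


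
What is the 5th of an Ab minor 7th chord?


Let's work it out.
Minor 7th chord = root + minor 3rd + perfect 5th + minor 7th
Seventh chords stack in thirds, so the letter names are A-C-E-G
Root: Ab
Minor 3rd above Ab: Cb
Perfect 5th above Ab: Eb
Minor 7th above Ab: Gb
The 5th = Eb


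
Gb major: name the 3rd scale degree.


Major scale pattern: W-W-H-W-W-W-H (2-2-1-2-2-2-1 semitones)
Starting from Gb:
  Gb + 2 semitones → Ab
  Ab + 2 semitones → Bb
  Bb + 1 semitone → Cb
  Cb + 2 semitones → Db
  Db + 2 semitones → Eb
  Eb + 2 semitones → F
  F + 1 semitone → Gb
Scale: Gb Ab Bb Cb Db Eb F
Degree 3 = Bb


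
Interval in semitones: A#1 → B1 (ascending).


Absolute semitone position = octave×12 + chromatic position
A#1: 1×12 + 10 = 22
B1: 1×12 + 11 = 23
Difference = 23 - 22 = 1
= 1 semitone


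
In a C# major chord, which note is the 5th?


Solution.
Major triad = root + major 3rd (4 semitones) + perfect 5th (7 semitones)
A triad on C# stacks thirds, so the chord tones use letter names C-E-G
Root: C#
Major 3rd above C#: E#
Perfect 5th above C#: G#
The 5th = G#


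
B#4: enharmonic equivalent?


Step by step:
Enharmonic notes sound the same pitch but are spelled with different letter names
B# and C name the same pitch class
Octave numbers change at C, so B#4 = C5
= C5


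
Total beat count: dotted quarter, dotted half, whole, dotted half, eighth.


Reasoning:
Beat values:
  dotted quarter = 1.5 beats
  dotted half = 3 beats
  whole = 4 beats
  dotted half = 3 beats
  eighth = 0.5 beats
Sum = 1.5 + 3 + 4 + 3 + 0.5
= 12 beats


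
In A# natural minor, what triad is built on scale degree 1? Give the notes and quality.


Let's work it out.
A# natural minor scale: A# B# C# D# E# F# G#
Diatonic triad on degree 1 stacks scale notes 1, 3, 5: A# C# E#
A#→C# = 3 semitones; A#→E# = 7 semitones → minor triad
= A# C# E# (minor)


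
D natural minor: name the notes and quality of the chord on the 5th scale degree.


Solution.
D natural minor scale: D E F G A Bb C
Diatonic triad on degree 5 stacks scale notes 5, 7, 2: A C E
A→C = 3 semitones; A→E = 7 semitones → minor triad
= A C E (minor)


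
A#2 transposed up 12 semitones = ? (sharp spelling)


Reasoning:
A#2: chromatic position 10 in octave 2 → absolute = 2×12 + 10 = 34
Transpose up 12: 34 + 12 = 46
46 = 3×12 + 10 → A# in octave 3
Result = A#3


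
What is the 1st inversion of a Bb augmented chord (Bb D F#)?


Step by step:
Root position: Bb D F#
1st inversion: move root up an octave
Bass note: D
Notes (bottom to top) = D F# Bb


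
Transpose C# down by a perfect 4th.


Solution.
perfect 4th: 4 letter names, 5 semitones
Letter: C - 3 → G
Pitch: C# - 5 semitones, spelled as a G → G#
= G#


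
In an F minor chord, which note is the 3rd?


Solution.
Minor triad = root + minor 3rd (3 semitones) + perfect 5th (7 semitones)
A triad on F stacks thirds, so the chord tones use letter names F-A-C
Root: F
Minor 3rd above F: Ab
Perfect 5th above F: C
The 3rd = Ab


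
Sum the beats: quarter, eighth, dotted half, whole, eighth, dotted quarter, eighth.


Step by step:
Beat values:
  quarter = 1 beat
  eighth = 0.5 beats
  dotted half = 3 beats
  whole = 4 beats
  eighth = 0.5 beats
  dotted quarter = 1.5 beats
  eighth = 0.5 beats
Sum = 1 + 0.5 + 3 + 4 + 0.5 + 1.5 + 0.5
= 11 beats


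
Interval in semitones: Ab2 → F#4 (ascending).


Let's work it out.
Absolute semitone position = octave×12 + chromatic position
Ab2: 2×12 + 8 = 32
F#4: 4×12 + 6 = 54
Difference = 54 - 32 = 22
= 22 semitones


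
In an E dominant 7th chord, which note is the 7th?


Let's work it out.
Dominant 7th chord = root + major 3rd + perfect 5th + minor 7th
Seventh chords stack in thirds, so the letter names are E-G-B-D
Root: E
Major 3rd above E: G#
Perfect 5th above E: B
Minor 7th above E: D
The 7th = D


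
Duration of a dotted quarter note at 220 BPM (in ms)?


One quarter-note beat = 60000 / BPM = 60000 / 220 ms
Dotted quarter note = 3/2 × quarter note
Duration = 3/2 × 60000 / 220 = 90000 / 220
= 409.1 ms


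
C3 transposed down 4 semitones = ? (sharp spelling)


Solution.
C3: chromatic position 0 in octave 3 → absolute = 3×12 + 0 = 36
Transpose down 4: 36 - 4 = 32
32 = 2×12 + 8 → G# in octave 2
Result = G#2


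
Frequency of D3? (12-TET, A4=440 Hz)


Reasoning:
f = 440 × 2^(n/12) where n = semitones from A4
D3: -19 semitones from A4
f = 440 × 2^(-19/12)
f = 146.83 Hz


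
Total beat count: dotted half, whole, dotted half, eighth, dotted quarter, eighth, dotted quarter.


Beat values:
  dotted half = 3 beats
  whole = 4 beats
  dotted half = 3 beats
  eighth = 0.5 beats
  dotted quarter = 1.5 beats
  eighth = 0.5 beats
  dotted quarter = 1.5 beats
Sum = 3 + 4 + 3 + 0.5 + 1.5 + 0.5 + 1.5
= 14 beats


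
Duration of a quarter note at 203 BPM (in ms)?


Solution.
One quarter-note beat = 60000 / BPM = 60000 / 203 ms
Duration = 60000 / 203
= 295.6 ms


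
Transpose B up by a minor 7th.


minor 7th: 7 letter names, 10 semitones
Letter: B + 6 → A
Pitch: B + 10 semitones, spelled as an A → A
= A


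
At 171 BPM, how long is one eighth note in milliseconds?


Let's work it out.
One quarter-note beat = 60000 / BPM = 60000 / 171 ms
Eighth note = 1/2 × quarter note
Duration = 1/2 × 60000 / 171 = 30000 / 171
= 175.4 ms


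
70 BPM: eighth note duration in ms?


Reasoning:
One quarter-note beat = 60000 / BPM = 60000 / 70 ms
Eighth note = 1/2 × quarter note
Duration = 1/2 × 60000 / 70 = 30000 / 70
= 428.6 ms


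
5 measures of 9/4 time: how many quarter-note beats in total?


Step by step:
Time signature 9/4: the bottom number 4 means the quarter note gets one count
The top number 9 means 9 quarter-note beats per measure
Total = 9 × 5 measures
= 45 quarter-note beats


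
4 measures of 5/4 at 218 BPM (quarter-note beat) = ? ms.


Quarter-note beat duration = 60000 / 218 ms
Beats per measure (5/4) = 5
One measure = 5 × 60000 / 218 = 300000 / 218 ms
4 measures = 4 × 300000 / 218 = 1200000 / 218
= 5504.6 ms


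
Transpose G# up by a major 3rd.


Step by step:
major 3rd: 3 letter names, 4 semitones
Letter: G + 2 → B
Pitch: G# + 4 semitones, spelled as a B → B#
= B#


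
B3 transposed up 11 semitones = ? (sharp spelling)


B3: chromatic position 11 in octave 3 → absolute = 3×12 + 11 = 47
Transpose up 11: 47 + 11 = 58
58 = 4×12 + 10 → A# in octave 4
Result = A#4


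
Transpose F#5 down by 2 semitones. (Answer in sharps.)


Working:
F#5: chromatic position 6 in octave 5 → absolute = 5×12 + 6 = 66
Transpose down 2: 66 - 2 = 64
64 = 5×12 + 4 → E in octave 5
Result = E5


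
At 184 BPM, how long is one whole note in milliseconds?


Working:
One quarter-note beat = 60000 / BPM = 60000 / 184 ms
Whole note = 4 × quarter note
Duration = 4 × 60000 / 184 = 240000 / 184
= 1304.3 ms


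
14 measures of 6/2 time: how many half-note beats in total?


Time signature 6/2: the bottom number 2 means the half note gets one count
The top number 6 means 6 half-note beats per measure
Total = 6 × 14 measures
= 84 half-note beats


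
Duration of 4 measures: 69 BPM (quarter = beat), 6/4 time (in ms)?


Quarter-note beat duration = 60000 / 69 ms
Beats per measure (6/4) = 6
One measure = 6 × 60000 / 69 = 360000 / 69 ms
4 measures = 4 × 360000 / 69 = 1440000 / 69
= 20869.6 ms


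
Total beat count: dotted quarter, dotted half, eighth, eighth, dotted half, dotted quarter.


Working:
Beat values:
  dotted quarter = 1.5 beats
  dotted half = 3 beats
  eighth = 0.5 beats
  eighth = 0.5 beats
  dotted half = 3 beats
  dotted quarter = 1.5 beats
Sum = 1.5 + 3 + 0.5 + 0.5 + 3 + 1.5
= 10 beats


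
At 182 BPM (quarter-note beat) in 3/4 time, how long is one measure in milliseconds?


Reasoning:
Quarter-note beat duration = 60000 / 182 ms
Beats per measure (3/4) = 3
One measure = 3 × 60000 / 182 = 180000 / 182 ms
= 989.0 ms


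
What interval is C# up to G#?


Let's work it out.
Letter names: C → G spans 5 letter names → a 5th
Semitones: C# → G# = 7 half-steps
A 5th of 7 semitones is a perfect 5th
= perfect 5th


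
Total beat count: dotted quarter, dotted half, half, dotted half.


Reasoning:
Beat values:
  dotted quarter = 1.5 beats
  dotted half = 3 beats
  half = 2 beats
  dotted half = 3 beats
Sum = 1.5 + 3 + 2 + 3
= 9.5 beats


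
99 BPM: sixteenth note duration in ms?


Working:
One quarter-note beat = 60000 / BPM = 60000 / 99 ms
Sixteenth note = 1/4 × quarter note
Duration = 1/4 × 60000 / 99 = 15000 / 99
= 151.5 ms


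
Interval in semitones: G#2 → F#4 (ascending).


Reasoning:
Absolute semitone position = octave×12 + chromatic position
G#2: 2×12 + 8 = 32
F#4: 4×12 + 6 = 54
Difference = 54 - 32 = 22
= 22 semitones


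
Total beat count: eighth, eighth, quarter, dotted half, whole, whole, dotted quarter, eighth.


Step by step:
Beat values:
  eighth = 0.5 beats
  eighth = 0.5 beats
  quarter = 1 beat
  dotted half = 3 beats
  whole = 4 beats
  whole = 4 beats
  dotted quarter = 1.5 beats
  eighth = 0.5 beats
Sum = 0.5 + 0.5 + 1 + 3 + 4 + 4 + 1.5 + 0.5
= 15 beats


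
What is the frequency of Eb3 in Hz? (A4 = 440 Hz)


Reasoning:
f = 440 × 2^(n/12) where n = semitones from A4
Eb3: -18 semitones from A4
f = 440 × 2^(-18/12)
f = 155.56 Hz


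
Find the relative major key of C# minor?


Let's work it out.
The relative major shares the key signature and is a minor 3rd above the minor tonic
A minor 3rd above C# is E
→ relative major of C# minor is E major
= E major


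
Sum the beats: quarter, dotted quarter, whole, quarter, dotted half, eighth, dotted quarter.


Solution.
Beat values:
  quarter = 1 beat
  dotted quarter = 1.5 beats
  whole = 4 beats
  quarter = 1 beat
  dotted half = 3 beats
  eighth = 0.5 beats
  dotted quarter = 1.5 beats
Sum = 1 + 1.5 + 4 + 1 + 3 + 0.5 + 1.5
= 12.5 beats


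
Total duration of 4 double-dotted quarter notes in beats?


Solution.
Base quarter note = 1 beat
Dot 1 adds half the previous value: +1/2
Dot 2 adds half the previous value: +1/4
One double-dotted quarter = 1 + 1/2 + 1/4 = 7/4
4 of them = 4 × 7/4 = 7
= 7 beats


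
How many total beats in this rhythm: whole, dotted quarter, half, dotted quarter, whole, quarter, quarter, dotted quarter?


Working:
Beat values:
  whole = 4 beats
  dotted quarter = 1.5 beats
  half = 2 beats
  dotted quarter = 1.5 beats
  whole = 4 beats
  quarter = 1 beat
  quarter = 1 beat
  dotted quarter = 1.5 beats
Sum = 4 + 1.5 + 2 + 1.5 + 4 + 1 + 1 + 1.5
= 16.5 beats


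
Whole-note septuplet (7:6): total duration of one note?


Septuplet: 7 notes occupy the space of 6 whole notes
Space = 6 × 4 = 24 beats
Each septuplet note = 24 / 7 = 24/7 beats
= 24/7 beats


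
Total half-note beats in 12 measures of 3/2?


Solution.
Time signature 3/2: the bottom number 2 means the half note gets one count
The top number 3 means 3 half-note beats per measure
Total = 3 × 12 measures
= 36 half-note beats


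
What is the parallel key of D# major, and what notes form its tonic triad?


Reasoning:
Parallel keys share the same tonic but differ in mode
D# major → parallel is D# minor
Tonic triad of D# minor = D# F# A#
= D# minor; triad = D# F# A#


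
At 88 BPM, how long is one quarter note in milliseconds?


Let's work it out.
One quarter-note beat = 60000 / BPM = 60000 / 88 ms
Duration = 60000 / 88
= 681.8 ms


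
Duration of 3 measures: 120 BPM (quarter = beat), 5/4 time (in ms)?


Quarter-note beat duration = 60000 / 120 ms
Beats per measure (5/4) = 5
One measure = 5 × 60000 / 120 = 300000 / 120 ms
3 measures = 3 × 300000 / 120 = 900000 / 120
= 7500.0 ms


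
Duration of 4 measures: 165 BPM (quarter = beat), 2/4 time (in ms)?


Step by step:
Quarter-note beat duration = 60000 / 165 ms
Beats per measure (2/4) = 2
One measure = 2 × 60000 / 165 = 120000 / 165 ms
4 measures = 4 × 120000 / 165 = 480000 / 165
= 2909.1 ms


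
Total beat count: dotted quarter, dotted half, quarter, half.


Reasoning:
Beat values:
  dotted quarter = 1.5 beats
  dotted half = 3 beats
  quarter = 1 beat
  half = 2 beats
Sum = 1.5 + 3 + 1 + 2
= 7.5 beats


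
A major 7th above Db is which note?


A 7th spans 7 letter names, so from D we land on C
A major 7th = 11 semitones above Db
Spell C at that pitch: C
= C


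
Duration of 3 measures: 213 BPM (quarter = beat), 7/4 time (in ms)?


Let's work it out.
Quarter-note beat duration = 60000 / 213 ms
Beats per measure (7/4) = 7
One measure = 7 × 60000 / 213 = 420000 / 213 ms
3 measures = 3 × 420000 / 213 = 1260000 / 213
= 5915.5 ms


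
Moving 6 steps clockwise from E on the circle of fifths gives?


Working:
Each clockwise step on the circle of fifths moves up a perfect 5th
From E: E → B → F#/Gb → Db → Ab → Eb → Bb
= Bb


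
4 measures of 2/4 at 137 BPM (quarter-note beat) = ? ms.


Let's work it out.
Quarter-note beat duration = 60000 / 137 ms
Beats per measure (2/4) = 2
One measure = 2 × 60000 / 137 = 120000 / 137 ms
4 measures = 4 × 120000 / 137 = 480000 / 137
= 3503.6 ms


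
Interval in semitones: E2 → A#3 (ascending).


Absolute semitone position = octave×12 + chromatic position
E2: 2×12 + 4 = 28
A#3: 3×12 + 10 = 46
Difference = 46 - 28 = 18
= 18 semitones
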